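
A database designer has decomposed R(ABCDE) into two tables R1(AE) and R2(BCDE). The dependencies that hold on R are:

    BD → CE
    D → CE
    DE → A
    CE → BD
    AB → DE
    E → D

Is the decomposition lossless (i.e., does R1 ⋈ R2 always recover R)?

Common attributes: R1 ∩ R2 = {E}.
Closure of {E}: E → D applies, adding D; D → CE applies, adding C; DE → A applies, adding A; CE → BD applies, adding B. So (E)⁺ = {ABCDE}.
This closure contains every attribute of R1, so R1 ∩ R2 → R1. The join is lossless.

Yes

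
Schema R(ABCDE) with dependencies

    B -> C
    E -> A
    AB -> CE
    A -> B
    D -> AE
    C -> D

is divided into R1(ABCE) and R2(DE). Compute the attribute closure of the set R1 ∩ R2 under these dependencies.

ABCDE

R1 ∩ R2 = {E}.
E → A applies, adding A
A → B applies, adding B
B → C applies, adding C
C → D applies, adding D
Closure: {ABCDE}.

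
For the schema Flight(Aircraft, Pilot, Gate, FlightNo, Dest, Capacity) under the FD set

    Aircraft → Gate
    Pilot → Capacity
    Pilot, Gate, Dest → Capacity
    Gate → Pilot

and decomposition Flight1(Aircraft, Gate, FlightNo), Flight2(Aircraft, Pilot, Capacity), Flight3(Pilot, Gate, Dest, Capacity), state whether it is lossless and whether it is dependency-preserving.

Lossless test (chase): Rows 1 and 2 agree on Aircraft; apply Aircraft→Gate and equate their Gate entries. Rows 1 and 2 agree on Gate; apply Gate→Pilot and equate their Pilot entries. Rows 1 and 2 agree on Pilot; apply Pilot→Capacity and equate their Capacity entries. No row becomes fully distinguished — the join is lossy.
Dependency preservation: every FD's attributes lie within a single fragment, so each can be enforced locally — preserved.

lossy but dependency-preserving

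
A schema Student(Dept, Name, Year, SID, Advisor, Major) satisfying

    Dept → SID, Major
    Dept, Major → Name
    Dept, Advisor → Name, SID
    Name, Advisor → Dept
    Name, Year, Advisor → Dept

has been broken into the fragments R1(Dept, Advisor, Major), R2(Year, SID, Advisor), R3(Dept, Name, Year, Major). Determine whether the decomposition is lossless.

No

Chase test. Columns are Dept, Name, Year, SID, Advisor, Major; row i has aⱼ where attribute j ∈ Ri, else bᵢⱼ.
Initial tableau (one row per fragment):
  row 1: a1 b12 b13 b14 a5 a6
  row 2: b21 b22 a3 a4 a5 b26
  row 3: a1 a2 a3 b34 b35 a6
Rows 1 and 3 agree on Dept; apply Dept→SID, Major and equate their SID, Major entries.
Rows 1 and 3 agree on Dept, Major; apply Dept, Major→Name and equate their Name entries.
No row becomes fully distinguished — the join is lossy.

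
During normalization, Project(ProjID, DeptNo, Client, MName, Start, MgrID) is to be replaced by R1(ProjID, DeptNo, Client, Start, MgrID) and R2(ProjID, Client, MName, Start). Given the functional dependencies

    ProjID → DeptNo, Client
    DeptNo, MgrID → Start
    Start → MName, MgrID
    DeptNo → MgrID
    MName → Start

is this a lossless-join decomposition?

Yes

Common attributes: R1 ∩ R2 = {ProjID, Client, Start}.
Closure of {ProjID, Client, Start}: ProjID → DeptNo, Client applies, adding DeptNo; Start → MName, MgrID applies, adding MName, MgrID. So (ProjID, Client, Start)⁺ = {ProjID, DeptNo, Client, MName, Start, MgrID}.
This closure contains every attribute of R1, so R1 ∩ R2 → R1. The join is lossless.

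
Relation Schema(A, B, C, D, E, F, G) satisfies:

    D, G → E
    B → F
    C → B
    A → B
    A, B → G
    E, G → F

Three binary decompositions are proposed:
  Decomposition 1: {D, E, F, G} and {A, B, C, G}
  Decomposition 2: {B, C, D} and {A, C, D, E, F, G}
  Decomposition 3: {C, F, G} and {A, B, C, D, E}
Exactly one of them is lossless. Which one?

Decomposition 1: common = {G}, closure = {G} → lossy.
Decomposition 2: common = {C, D}, closure = {B, C, D, F} → lossless.
Decomposition 3: common = {C}, closure = {B, C, F} → lossy.

Decomposition 2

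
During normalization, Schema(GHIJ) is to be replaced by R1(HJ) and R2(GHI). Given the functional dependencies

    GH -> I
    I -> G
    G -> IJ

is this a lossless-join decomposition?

No

Common attributes: R1 ∩ R2 = {H}.
No dependency enlarges {H}, so (H)⁺ = {H}.
The closure contains neither all of R1 = {HJ} nor all of R2 = {GHI}, so the common attributes are not a superkey of either fragment. The join is lossy.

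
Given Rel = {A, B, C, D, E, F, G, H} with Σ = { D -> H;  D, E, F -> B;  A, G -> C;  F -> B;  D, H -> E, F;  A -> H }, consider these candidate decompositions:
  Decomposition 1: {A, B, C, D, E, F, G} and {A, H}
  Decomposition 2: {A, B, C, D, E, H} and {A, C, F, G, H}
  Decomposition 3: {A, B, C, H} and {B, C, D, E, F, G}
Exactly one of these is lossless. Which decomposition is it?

Decomposition 1: common = {A}, closure = {A, H} → lossless.
Decomposition 2: common = {A, C, H}, closure = {A, C, H} → lossy.
Decomposition 3: common = {B, C}, closure = {B, C} → lossy.

Decomposition 1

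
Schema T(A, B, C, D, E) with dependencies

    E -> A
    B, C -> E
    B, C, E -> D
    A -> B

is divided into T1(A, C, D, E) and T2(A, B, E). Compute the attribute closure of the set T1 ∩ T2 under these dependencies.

A, B, E

T1 ∩ T2 = {A, E}.
A → B applies, adding B
Closure: {A, B, E}.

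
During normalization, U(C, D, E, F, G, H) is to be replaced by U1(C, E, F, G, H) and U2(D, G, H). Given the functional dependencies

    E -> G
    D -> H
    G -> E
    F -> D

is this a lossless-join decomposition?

No

Common attributes: U1 ∩ U2 = {G, H}.
Closure of {G, H}: G → E applies, adding E. So (G, H)⁺ = {E, G, H}.
The closure contains neither all of U1 = {C, E, F, G, H} nor all of U2 = {D, G, H}, so the common attributes are not a superkey of either fragment. The join is lossy.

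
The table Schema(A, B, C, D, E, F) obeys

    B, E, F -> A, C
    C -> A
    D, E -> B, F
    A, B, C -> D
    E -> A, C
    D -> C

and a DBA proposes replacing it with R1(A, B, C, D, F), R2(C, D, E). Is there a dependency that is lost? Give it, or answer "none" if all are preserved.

Check D, E → B, F: no single fragment contains all of {B, D, E, F}, and the restricted closure of {D, E} across the fragments never reaches {B, F}.
B, E, F → A, C is preserved.
C → A is preserved.
A, B, C → D is preserved.
E → A, C is preserved.
D → C is preserved.

D, E -> B, F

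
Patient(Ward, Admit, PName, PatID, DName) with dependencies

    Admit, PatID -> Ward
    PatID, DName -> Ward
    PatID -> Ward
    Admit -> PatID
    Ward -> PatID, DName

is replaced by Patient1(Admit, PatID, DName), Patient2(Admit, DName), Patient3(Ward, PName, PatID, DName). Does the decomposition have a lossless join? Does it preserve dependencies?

Lossless test (chase): Rows 1 and 3 agree on PatID, DName; apply PatID, DName→Ward and equate their Ward entries. Rows 1 and 2 agree on Admit; apply Admit→PatID and equate their PatID entries. Rows 1 and 2 agree on Admit, PatID; apply Admit, PatID→Ward and equate their Ward entries. No row becomes fully distinguished — the join is lossy.
Dependency preservation: Admit, PatID → Ward is not contained in any single fragment, but the restricted closure of its left-hand side across the fragments still reaches the right-hand side; the remaining FDs each lie inside some fragment. All dependencies are preserved.

lossy but dependency-preserving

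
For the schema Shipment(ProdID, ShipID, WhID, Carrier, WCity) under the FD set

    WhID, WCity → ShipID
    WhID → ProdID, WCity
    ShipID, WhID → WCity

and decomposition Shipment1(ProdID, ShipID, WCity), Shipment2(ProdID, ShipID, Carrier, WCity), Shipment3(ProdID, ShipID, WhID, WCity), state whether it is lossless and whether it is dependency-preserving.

Lossless test (chase): applying each FD to every pair of rows produces no changes in the tableau, so no row becomes fully distinguished — the join is lossy.
Dependency preservation: every FD's attributes lie within a single fragment, so each can be enforced locally — preserved.

lossy but dependency-preserving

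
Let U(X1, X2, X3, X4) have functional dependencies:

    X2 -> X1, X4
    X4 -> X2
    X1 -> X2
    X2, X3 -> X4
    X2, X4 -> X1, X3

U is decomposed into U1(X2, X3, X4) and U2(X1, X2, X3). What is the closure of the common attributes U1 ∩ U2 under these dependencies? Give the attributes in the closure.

U1 ∩ U2 = {X2, X3}.
X2 → X1, X4 applies, adding X1, X4
Closure: {X1, X2, X3, X4}.

X1, X2, X3, X4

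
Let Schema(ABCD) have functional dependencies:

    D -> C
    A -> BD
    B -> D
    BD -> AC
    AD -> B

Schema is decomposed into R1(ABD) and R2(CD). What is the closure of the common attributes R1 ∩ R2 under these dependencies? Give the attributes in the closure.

CD

R1 ∩ R2 = {D}.
D → C applies, adding C
Closure: {CD}.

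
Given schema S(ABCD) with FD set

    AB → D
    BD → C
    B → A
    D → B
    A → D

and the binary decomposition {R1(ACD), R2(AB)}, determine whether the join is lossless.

Common attributes: R1 ∩ R2 = {A}.
Closure of {A}: A → D applies, adding D; D → B applies, adding B; BD → C applies, adding C. So (A)⁺ = {ABCD}.
This closure contains every attribute of R1, so R1 ∩ R2 → R1. The join is lossless.

Yes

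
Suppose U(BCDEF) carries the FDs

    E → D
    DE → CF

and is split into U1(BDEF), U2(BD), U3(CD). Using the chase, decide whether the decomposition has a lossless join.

Chase test. Columns are BCDEF; row i has aⱼ where attribute j ∈ Ui, else bᵢⱼ.
Initial tableau (one row per fragment):
  row 1: a1 b12 a3 a4 a5
  row 2: a1 b22 a3 b24 b25
  row 3: b31 a2 a3 b34 b35
No row becomes fully distinguished — the join is lossy.

No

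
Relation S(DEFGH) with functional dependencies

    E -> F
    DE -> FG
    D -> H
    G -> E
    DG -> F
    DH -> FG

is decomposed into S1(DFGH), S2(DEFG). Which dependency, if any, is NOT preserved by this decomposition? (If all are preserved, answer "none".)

none

E → F lies within S2.
DE → FG lies within S2.
D → H lies within S1.
G → E lies within S2.
DG → F lies within S1.
DH → FG lies within S1.
Every dependency is enforceable on the fragments, so the decomposition is dependency-preserving.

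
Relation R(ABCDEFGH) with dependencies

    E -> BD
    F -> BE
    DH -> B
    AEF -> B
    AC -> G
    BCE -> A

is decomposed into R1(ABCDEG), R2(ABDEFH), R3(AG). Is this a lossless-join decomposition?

Chase test. Columns are ABCDEFGH; row i has aⱼ where attribute j ∈ Ri, else bᵢⱼ.
Initial tableau (one row per fragment):
  row 1: a1 a2 a3 a4 a5 b16 a7 b18
  row 2: a1 a2 b23 a4 a5 a6 b27 a8
  row 3: a1 b32 b33 b34 b35 b36 a7 b38
No row becomes fully distinguished — the join is lossy.

No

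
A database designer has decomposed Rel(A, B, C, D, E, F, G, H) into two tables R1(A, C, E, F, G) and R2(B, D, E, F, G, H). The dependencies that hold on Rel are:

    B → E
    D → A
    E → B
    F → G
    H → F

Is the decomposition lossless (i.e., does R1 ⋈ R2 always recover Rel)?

No

Common attributes: R1 ∩ R2 = {E, F, G}.
Closure of {E, F, G}: E → B applies, adding B. So (E, F, G)⁺ = {B, E, F, G}.
The closure contains neither all of R1 = {A, C, E, F, G} nor all of R2 = {B, D, E, F, G, H}, so the common attributes are not a superkey of either fragment. The join is lossy.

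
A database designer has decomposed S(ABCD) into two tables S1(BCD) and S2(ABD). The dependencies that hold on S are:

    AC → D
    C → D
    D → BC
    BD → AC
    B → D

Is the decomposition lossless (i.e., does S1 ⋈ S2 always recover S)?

Common attributes: S1 ∩ S2 = {BD}.
Closure of {BD}: D → BC applies, adding C; BD → AC applies, adding A. So (BD)⁺ = {ABCD}.
This closure contains every attribute of S1, so S1 ∩ S2 → S1. The join is lossless.

Yes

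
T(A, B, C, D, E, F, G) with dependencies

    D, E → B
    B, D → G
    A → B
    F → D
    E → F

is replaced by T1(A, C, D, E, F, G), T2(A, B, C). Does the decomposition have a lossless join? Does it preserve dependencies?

lossless but not dependency-preserving

Lossless test: (A, C)⁺ = {A, B, C}, which contains all of one fragment — lossless.
Dependency preservation: the restricted closure of {D, E} across the fragments never reaches {B}, so D, E → B cannot be enforced without a join — not preserved.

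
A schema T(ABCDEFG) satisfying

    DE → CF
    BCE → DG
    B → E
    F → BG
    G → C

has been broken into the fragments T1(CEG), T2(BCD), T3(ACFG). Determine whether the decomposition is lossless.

Chase test. Columns are ABCDEFG; row i has aⱼ where attribute j ∈ Ti, else bᵢⱼ.
Initial tableau (one row per fragment):
  row 1: b11 b12 a3 b14 a5 b16 a7
  row 2: b21 a2 a3 a4 b25 b26 b27
  row 3: a1 b32 a3 b34 b35 a6 a7
No row becomes fully distinguished — the join is lossy.

No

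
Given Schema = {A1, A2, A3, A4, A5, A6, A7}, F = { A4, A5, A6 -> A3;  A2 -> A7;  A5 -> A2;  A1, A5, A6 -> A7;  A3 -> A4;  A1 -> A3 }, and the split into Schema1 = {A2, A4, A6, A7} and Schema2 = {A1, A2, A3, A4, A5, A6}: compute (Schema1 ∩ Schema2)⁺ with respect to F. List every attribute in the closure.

A2, A4, A6, A7

Schema1 ∩ Schema2 = {A2, A4, A6}.
A2 → A7 applies, adding A7
Closure: {A2, A4, A6, A7}.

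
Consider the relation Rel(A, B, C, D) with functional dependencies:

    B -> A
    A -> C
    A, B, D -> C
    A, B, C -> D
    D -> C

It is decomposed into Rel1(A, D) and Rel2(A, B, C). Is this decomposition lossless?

Common attributes: Rel1 ∩ Rel2 = {A}.
Closure of {A}: A → C applies, adding C. So (A)⁺ = {A, C}.
The closure contains neither all of Rel1 = {A, D} nor all of Rel2 = {A, B, C}, so the common attributes are not a superkey of either fragment. The join is lossy.

No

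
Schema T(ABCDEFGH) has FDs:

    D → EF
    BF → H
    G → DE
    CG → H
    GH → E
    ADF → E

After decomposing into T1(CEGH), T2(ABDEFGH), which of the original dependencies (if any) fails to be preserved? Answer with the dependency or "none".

none

D → EF lies within T2.
BF → H lies within T2.
G → DE lies within T2.
CG → H lies within T1.
GH → E lies within T1.
ADF → E lies within T2.
Every dependency is enforceable on the fragments, so the decomposition is dependency-preserving.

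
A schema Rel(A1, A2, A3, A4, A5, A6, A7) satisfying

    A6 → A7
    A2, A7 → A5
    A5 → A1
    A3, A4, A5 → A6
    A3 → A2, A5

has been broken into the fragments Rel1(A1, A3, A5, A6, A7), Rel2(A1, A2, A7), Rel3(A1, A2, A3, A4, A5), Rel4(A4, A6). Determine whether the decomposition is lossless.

Chase test. Columns are A1, A2, A3, A4, A5, A6, A7; row i has aⱼ where attribute j ∈ Reli, else bᵢⱼ.
Initial tableau (one row per fragment):
  row 1: a1 b12 a3 b14 a5 a6 a7
  row 2: a1 a2 b23 b24 b25 b26 a7
  row 3: a1 a2 a3 a4 a5 b36 b37
  row 4: b41 b42 b43 a4 b45 a6 b47
Rows 1 and 4 agree on A6; apply A6→A7 and equate their A7 entries.
Rows 1 and 3 agree on A3; apply A3→A2, A5 and equate their A2, A5 entries.
Rows 1 and 2 agree on A2, A7; apply A2, A7→A5 and equate their A5 entries.
No row becomes fully distinguished — the join is lossy.

No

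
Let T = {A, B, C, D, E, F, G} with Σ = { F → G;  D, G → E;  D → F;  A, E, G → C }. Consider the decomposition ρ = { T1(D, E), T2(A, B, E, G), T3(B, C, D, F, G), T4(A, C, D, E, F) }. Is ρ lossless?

Chase test. Columns are A, B, C, D, E, F, G; row i has aⱼ where attribute j ∈ Ti, else bᵢⱼ.
Initial tableau (one row per fragment):
  row 1: b11 b12 b13 a4 a5 b16 b17
  row 2: a1 a2 b23 b24 a5 b26 a7
  row 3: b31 a2 a3 a4 b35 a6 a7
  row 4: a1 b42 a3 a4 a5 a6 b47
Rows 3 and 4 agree on F; apply F→G and equate their G entries.
Rows 3 and 4 agree on D, G; apply D, G→E and equate their E entries.
Rows 1 and 3 agree on D; apply D→F and equate their F entries.
Rows 2 and 4 agree on A, E, G; apply A, E, G→C and equate their C entries.
Rows 1 and 3 agree on F; apply F→G and equate their G entries.
No row becomes fully distinguished — the join is lossy.

No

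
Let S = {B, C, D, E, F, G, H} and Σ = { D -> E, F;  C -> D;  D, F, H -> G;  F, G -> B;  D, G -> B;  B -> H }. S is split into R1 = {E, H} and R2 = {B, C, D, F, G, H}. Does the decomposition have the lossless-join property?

No

Common attributes: R1 ∩ R2 = {H}.
No dependency enlarges {H}, so (H)⁺ = {H}.
The closure contains neither all of R1 = {E, H} nor all of R2 = {B, C, D, F, G, H}, so the common attributes are not a superkey of either fragment. The join is lossy.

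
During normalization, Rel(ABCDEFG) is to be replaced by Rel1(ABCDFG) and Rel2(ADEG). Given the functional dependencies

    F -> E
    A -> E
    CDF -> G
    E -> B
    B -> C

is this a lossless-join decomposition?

Yes

Common attributes: Rel1 ∩ Rel2 = {ADG}.
Closure of {ADG}: A → E applies, adding E; E → B applies, adding B; B → C applies, adding C. So (ADG)⁺ = {ABCDEG}.
This closure contains every attribute of Rel2, so Rel1 ∩ Rel2 → Rel2. The join is lossless.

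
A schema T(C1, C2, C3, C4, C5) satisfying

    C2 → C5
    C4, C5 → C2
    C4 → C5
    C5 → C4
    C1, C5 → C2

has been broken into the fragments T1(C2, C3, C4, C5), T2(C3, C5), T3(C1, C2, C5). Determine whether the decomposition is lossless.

No

Chase test. Columns are C1, C2, C3, C4, C5; row i has aⱼ where attribute j ∈ Ti, else bᵢⱼ.
Initial tableau (one row per fragment):
  row 1: b11 a2 a3 a4 a5
  row 2: b21 b22 a3 b24 a5
  row 3: a1 a2 b33 b34 a5
Rows 1 and 2 agree on C5; apply C5→C4 and equate their C4 entries.
Rows 1 and 3 agree on C5; apply C5→C4 and equate their C4 entries.
Rows 1 and 2 agree on C4, C5; apply C4, C5→C2 and equate their C2 entries.
No row becomes fully distinguished — the join is lossy.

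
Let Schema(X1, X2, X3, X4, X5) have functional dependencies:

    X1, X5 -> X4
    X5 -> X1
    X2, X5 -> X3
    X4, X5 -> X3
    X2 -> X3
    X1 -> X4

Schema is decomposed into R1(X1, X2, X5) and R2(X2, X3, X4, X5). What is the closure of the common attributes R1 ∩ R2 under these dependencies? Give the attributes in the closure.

R1 ∩ R2 = {X2, X5}.
X5 → X1 applies, adding X1
X2, X5 → X3 applies, adding X3
X1 → X4 applies, adding X4
Closure: {X1, X2, X3, X4, X5}.

X1, X2, X3, X4, X5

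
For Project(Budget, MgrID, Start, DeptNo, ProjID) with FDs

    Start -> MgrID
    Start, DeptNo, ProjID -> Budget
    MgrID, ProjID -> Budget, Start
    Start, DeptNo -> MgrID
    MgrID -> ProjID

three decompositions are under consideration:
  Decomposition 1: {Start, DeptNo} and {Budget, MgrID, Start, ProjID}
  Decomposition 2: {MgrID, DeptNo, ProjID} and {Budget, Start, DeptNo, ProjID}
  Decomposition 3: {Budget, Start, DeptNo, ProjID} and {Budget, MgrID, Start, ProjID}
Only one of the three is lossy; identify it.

Decomposition 1: common = {Start}, closure = {Budget, MgrID, Start, ProjID} → lossless.
Decomposition 2: common = {DeptNo, ProjID}, closure = {DeptNo, ProjID} → lossy.
Decomposition 3: common = {Budget, Start, ProjID}, closure = {Budget, MgrID, Start, ProjID} → lossless.

Decomposition 2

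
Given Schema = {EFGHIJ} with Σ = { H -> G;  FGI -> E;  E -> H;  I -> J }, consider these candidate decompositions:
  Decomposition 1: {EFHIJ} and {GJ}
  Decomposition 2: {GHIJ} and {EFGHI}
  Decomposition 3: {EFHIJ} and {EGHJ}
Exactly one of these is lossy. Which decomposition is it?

Decomposition 1

Decomposition 1: common = {J}, closure = {J} → lossy.
Decomposition 2: common = {GHI}, closure = {GHIJ} → lossless.
Decomposition 3: common = {EHJ}, closure = {EGHJ} → lossless.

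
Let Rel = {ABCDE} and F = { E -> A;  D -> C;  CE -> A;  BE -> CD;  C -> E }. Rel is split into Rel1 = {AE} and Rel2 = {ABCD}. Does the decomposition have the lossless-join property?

No

Common attributes: Rel1 ∩ Rel2 = {A}.
No dependency enlarges {A}, so (A)⁺ = {A}.
The closure contains neither all of Rel1 = {AE} nor all of Rel2 = {ABCD}, so the common attributes are not a superkey of either fragment. The join is lossy.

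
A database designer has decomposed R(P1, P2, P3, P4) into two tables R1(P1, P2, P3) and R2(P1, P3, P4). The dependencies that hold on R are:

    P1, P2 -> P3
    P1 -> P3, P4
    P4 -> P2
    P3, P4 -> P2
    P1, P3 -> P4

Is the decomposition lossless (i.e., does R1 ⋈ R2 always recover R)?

Common attributes: R1 ∩ R2 = {P1, P3}.
Closure of {P1, P3}: P1 → P3, P4 applies, adding P4; P4 → P2 applies, adding P2. So (P1, P3)⁺ = {P1, P2, P3, P4}.
This closure contains every attribute of R1, so R1 ∩ R2 → R1. The join is lossless.

Yes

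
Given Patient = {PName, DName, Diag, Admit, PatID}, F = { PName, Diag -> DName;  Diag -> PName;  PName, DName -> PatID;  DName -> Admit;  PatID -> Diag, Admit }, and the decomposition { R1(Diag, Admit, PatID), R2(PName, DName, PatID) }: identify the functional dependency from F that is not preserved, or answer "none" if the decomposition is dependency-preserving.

Check DName → Admit: no single fragment contains all of {DName, Admit}, and the restricted closure of {DName} across the fragments never reaches {Admit}.
PName, Diag → DName is preserved.
Diag → PName is preserved.
PName, DName → PatID is preserved.
PatID → Diag, Admit is preserved.

DName -> Admit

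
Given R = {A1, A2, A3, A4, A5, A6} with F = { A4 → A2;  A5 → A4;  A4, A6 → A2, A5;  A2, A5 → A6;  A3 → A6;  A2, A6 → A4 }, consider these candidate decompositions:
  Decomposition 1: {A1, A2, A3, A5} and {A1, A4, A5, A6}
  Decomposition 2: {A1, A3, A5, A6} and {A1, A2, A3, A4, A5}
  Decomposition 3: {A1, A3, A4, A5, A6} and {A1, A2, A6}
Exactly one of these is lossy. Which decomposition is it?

Decomposition 3

Decomposition 1: common = {A1, A5}, closure = {A1, A2, A4, A5, A6} → lossless.
Decomposition 2: common = {A1, A3, A5}, closure = {A1, A2, A3, A4, A5, A6} → lossless.
Decomposition 3: common = {A1, A6}, closure = {A1, A6} → lossy.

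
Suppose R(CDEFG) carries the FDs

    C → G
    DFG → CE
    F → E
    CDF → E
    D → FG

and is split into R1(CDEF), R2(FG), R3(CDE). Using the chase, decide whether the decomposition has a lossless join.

Chase test. Columns are CDEFG; row i has aⱼ where attribute j ∈ Ri, else bᵢⱼ.
Initial tableau (one row per fragment):
  row 1: a1 a2 a3 a4 b15
  row 2: b21 b22 b23 a4 a5
  row 3: a1 a2 a3 b34 b35
Rows 1 and 3 agree on C; apply C→G and equate their G entries.
Rows 1 and 2 agree on F; apply F→E and equate their E entries.
Rows 1 and 3 agree on D; apply D→FG and equate their FG entries.
No row becomes fully distinguished — the join is lossy.

No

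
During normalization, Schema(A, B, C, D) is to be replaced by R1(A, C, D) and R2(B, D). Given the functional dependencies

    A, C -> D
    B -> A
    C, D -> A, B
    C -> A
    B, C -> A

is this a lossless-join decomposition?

Common attributes: R1 ∩ R2 = {D}.
No dependency enlarges {D}, so (D)⁺ = {D}.
The closure contains neither all of R1 = {A, C, D} nor all of R2 = {B, D}, so the common attributes are not a superkey of either fragment. The join is lossy.

No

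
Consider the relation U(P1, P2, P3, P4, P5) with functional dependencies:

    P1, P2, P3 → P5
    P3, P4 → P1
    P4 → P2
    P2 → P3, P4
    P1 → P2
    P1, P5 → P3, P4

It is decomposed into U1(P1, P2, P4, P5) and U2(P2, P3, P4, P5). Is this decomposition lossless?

Yes

Common attributes: U1 ∩ U2 = {P2, P4, P5}.
Closure of {P2, P4, P5}: P2 → P3, P4 applies, adding P3; P3, P4 → P1 applies, adding P1. So (P2, P4, P5)⁺ = {P1, P2, P3, P4, P5}.
This closure contains every attribute of U1, so U1 ∩ U2 → U1. The join is lossless.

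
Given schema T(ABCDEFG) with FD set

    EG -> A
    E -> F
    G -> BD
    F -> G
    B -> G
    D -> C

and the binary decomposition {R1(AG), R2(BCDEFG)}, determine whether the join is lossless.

No

Common attributes: R1 ∩ R2 = {G}.
Closure of {G}: G → BD applies, adding BD; D → C applies, adding C. So (G)⁺ = {BCDG}.
The closure contains neither all of R1 = {AG} nor all of R2 = {BCDEFG}, so the common attributes are not a superkey of either fragment. The join is lossy.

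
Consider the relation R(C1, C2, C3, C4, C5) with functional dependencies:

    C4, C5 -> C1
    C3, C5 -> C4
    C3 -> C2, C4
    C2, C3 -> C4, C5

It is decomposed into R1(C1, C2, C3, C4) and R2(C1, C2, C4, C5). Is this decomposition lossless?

Common attributes: R1 ∩ R2 = {C1, C2, C4}.
No dependency enlarges {C1, C2, C4}, so (C1, C2, C4)⁺ = {C1, C2, C4}.
The closure contains neither all of R1 = {C1, C2, C3, C4} nor all of R2 = {C1, C2, C4, C5}, so the common attributes are not a superkey of either fragment. The join is lossy.

No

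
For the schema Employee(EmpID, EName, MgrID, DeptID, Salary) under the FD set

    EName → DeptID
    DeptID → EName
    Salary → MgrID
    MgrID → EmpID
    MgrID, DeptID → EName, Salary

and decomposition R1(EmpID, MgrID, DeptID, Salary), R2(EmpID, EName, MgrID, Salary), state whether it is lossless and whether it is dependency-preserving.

lossy and not dependency-preserving

Lossless test: (EmpID, MgrID, Salary)⁺ = {EmpID, MgrID, Salary}, which is a superkey of neither fragment — lossy.
Dependency preservation: the restricted closure of {EName} across the fragments never reaches {DeptID}, so EName → DeptID cannot be enforced without a join — not preserved.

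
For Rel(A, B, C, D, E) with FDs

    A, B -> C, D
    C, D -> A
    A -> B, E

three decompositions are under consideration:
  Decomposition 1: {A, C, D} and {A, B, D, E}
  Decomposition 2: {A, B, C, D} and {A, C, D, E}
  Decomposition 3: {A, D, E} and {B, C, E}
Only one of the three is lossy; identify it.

Decomposition 1: common = {A, D}, closure = {A, B, C, D, E} → lossless.
Decomposition 2: common = {A, C, D}, closure = {A, B, C, D, E} → lossless.
Decomposition 3: common = {E}, closure = {E} → lossy.

Decomposition 3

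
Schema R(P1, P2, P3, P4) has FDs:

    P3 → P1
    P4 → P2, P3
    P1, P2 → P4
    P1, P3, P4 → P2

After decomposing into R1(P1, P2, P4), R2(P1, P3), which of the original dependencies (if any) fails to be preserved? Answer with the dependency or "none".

P4 → P2, P3

Check P4 → P2, P3: no single fragment contains all of {P2, P3, P4}, and the restricted closure of {P4} across the fragments never reaches {P2, P3}.
P3 → P1 is preserved.
P1, P2 → P4 is preserved.
P1, P3, P4 → P2 is preserved.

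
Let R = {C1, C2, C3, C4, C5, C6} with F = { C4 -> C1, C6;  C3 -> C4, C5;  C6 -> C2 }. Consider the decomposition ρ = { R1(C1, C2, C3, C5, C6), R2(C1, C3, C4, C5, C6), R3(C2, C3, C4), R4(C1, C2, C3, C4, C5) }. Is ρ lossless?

Yes

Chase test. Columns are C1, C2, C3, C4, C5, C6; row i has aⱼ where attribute j ∈ Ri, else bᵢⱼ.
Initial tableau (one row per fragment):
  row 1: a1 a2 a3 b14 a5 a6
  row 2: a1 b22 a3 a4 a5 a6
  row 3: b31 a2 a3 a4 b35 b36
  row 4: a1 a2 a3 a4 a5 b46
Rows 2 and 3 agree on C4; apply C4→C1, C6 and equate their C1, C6 entries.
Rows 2 and 4 agree on C4; apply C4→C1, C6 and equate their C1, C6 entries.
Rows 1 and 2 agree on C3; apply C3→C4, C5 and equate their C4, C5 entries.
Rows 1 and 3 agree on C3; apply C3→C4, C5 and equate their C4, C5 entries.
Rows 1 and 2 agree on C6; apply C6→C2 and equate their C2 entries.
Row 1 is now all distinguished symbols — the join is lossless.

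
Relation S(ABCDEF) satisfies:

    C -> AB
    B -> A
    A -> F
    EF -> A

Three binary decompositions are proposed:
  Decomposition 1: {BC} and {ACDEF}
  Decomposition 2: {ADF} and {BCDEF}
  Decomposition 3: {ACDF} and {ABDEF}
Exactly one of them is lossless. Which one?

Decomposition 1: common = {C}, closure = {ABCF} → lossless.
Decomposition 2: common = {DF}, closure = {DF} → lossy.
Decomposition 3: common = {ADF}, closure = {ADF} → lossy.

Decomposition 1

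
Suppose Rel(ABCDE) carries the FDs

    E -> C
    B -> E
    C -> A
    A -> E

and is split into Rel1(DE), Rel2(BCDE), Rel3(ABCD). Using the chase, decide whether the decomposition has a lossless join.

Yes

Chase test. Columns are ABCDE; row i has aⱼ where attribute j ∈ Reli, else bᵢⱼ.
Initial tableau (one row per fragment):
  row 1: b11 b12 b13 a4 a5
  row 2: b21 a2 a3 a4 a5
  row 3: a1 a2 a3 a4 b35
Rows 1 and 2 agree on E; apply E→C and equate their C entries.
Rows 2 and 3 agree on B; apply B→E and equate their E entries.
Rows 1 and 2 agree on C; apply C→A and equate their A entries.
Rows 1 and 3 agree on C; apply C→A and equate their A entries.
Row 2 is now all distinguished symbols — the join is lossless.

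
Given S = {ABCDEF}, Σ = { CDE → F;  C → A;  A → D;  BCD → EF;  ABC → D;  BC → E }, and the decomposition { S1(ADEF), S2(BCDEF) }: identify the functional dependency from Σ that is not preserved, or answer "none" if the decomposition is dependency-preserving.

Check C → A: no single fragment contains all of {AC}, and the restricted closure of {C} across the fragments never reaches {A}.
CDE → F is preserved.
A → D is preserved.
BCD → EF is preserved.
ABC → D is preserved.
BC → E is preserved.

C → A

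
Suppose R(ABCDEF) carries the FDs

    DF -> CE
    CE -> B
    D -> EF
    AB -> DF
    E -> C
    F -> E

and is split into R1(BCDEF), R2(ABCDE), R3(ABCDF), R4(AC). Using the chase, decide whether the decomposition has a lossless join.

Yes

Chase test. Columns are ABCDEF; row i has aⱼ where attribute j ∈ Ri, else bᵢⱼ.
Initial tableau (one row per fragment):
  row 1: b11 a2 a3 a4 a5 a6
  row 2: a1 a2 a3 a4 a5 b26
  row 3: a1 a2 a3 a4 b35 a6
  row 4: a1 b42 a3 b44 b45 b46
Rows 1 and 3 agree on DF; apply DF→CE and equate their CE entries.
Rows 1 and 2 agree on D; apply D→EF and equate their EF entries.
Row 2 is now all distinguished symbols — the join is lossless.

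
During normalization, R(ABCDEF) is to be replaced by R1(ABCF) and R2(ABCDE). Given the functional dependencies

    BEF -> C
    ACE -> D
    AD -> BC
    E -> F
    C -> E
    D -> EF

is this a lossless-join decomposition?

Common attributes: R1 ∩ R2 = {ABC}.
Closure of {ABC}: C → E applies, adding E; ACE → D applies, adding D; E → F applies, adding F. So (ABC)⁺ = {ABCDEF}.
This closure contains every attribute of R1, so R1 ∩ R2 → R1. The join is lossless.

Yes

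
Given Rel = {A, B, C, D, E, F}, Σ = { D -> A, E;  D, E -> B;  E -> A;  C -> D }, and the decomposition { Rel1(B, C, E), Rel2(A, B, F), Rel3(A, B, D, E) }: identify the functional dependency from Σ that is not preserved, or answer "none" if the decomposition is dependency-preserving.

Check C → D: no single fragment contains all of {C, D}, and the restricted closure of {C} across the fragments never reaches {D}.
D → A, E is preserved.
D, E → B is preserved.
E → A is preserved.

C -> D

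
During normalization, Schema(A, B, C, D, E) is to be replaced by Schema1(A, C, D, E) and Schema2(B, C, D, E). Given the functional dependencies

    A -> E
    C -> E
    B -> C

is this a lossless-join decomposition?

No

Common attributes: Schema1 ∩ Schema2 = {C, D, E}.
No dependency enlarges {C, D, E}, so (C, D, E)⁺ = {C, D, E}.
The closure contains neither all of Schema1 = {A, C, D, E} nor all of Schema2 = {B, C, D, E}, so the common attributes are not a superkey of either fragment. The join is lossy.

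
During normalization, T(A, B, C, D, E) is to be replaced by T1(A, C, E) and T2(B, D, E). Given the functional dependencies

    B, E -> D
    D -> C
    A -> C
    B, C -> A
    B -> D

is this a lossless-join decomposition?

No

Common attributes: T1 ∩ T2 = {E}.
No dependency enlarges {E}, so (E)⁺ = {E}.
The closure contains neither all of T1 = {A, C, E} nor all of T2 = {B, D, E}, so the common attributes are not a superkey of either fragment. The join is lossy.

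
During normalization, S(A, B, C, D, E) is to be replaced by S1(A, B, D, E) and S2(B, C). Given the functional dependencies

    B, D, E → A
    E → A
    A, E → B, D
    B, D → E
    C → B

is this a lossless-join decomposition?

Common attributes: S1 ∩ S2 = {B}.
No dependency enlarges {B}, so (B)⁺ = {B}.
The closure contains neither all of S1 = {A, B, D, E} nor all of S2 = {B, C}, so the common attributes are not a superkey of either fragment. The join is lossy.

No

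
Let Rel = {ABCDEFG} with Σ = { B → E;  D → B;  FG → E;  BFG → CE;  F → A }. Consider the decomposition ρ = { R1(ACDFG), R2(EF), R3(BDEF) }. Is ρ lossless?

Yes

Chase test. Columns are ABCDEFG; row i has aⱼ where attribute j ∈ Ri, else bᵢⱼ.
Initial tableau (one row per fragment):
  row 1: a1 b12 a3 a4 b15 a6 a7
  row 2: b21 b22 b23 b24 a5 a6 b27
  row 3: b31 a2 b33 a4 a5 a6 b37
Rows 1 and 3 agree on D; apply D→B and equate their B entries.
Rows 1 and 2 agree on F; apply F→A and equate their A entries.
Rows 1 and 3 agree on F; apply F→A and equate their A entries.
Rows 1 and 3 agree on B; apply B→E and equate their E entries.
Row 1 is now all distinguished symbols — the join is lossless.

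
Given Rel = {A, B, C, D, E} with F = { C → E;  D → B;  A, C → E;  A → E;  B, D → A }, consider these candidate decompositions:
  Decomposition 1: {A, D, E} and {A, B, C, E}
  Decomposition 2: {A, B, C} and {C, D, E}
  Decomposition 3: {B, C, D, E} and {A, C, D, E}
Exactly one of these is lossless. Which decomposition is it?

Decomposition 3

Decomposition 1: common = {A, E}, closure = {A, E} → lossy.
Decomposition 2: common = {C}, closure = {C, E} → lossy.
Decomposition 3: common = {C, D, E}, closure = {A, B, C, D, E} → lossless.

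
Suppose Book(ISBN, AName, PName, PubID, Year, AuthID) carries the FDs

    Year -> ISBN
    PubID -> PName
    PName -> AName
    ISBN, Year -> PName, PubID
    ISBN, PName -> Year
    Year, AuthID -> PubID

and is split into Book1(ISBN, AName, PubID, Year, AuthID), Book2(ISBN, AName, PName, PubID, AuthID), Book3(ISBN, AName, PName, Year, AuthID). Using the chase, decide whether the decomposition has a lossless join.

Chase test. Columns are ISBN, AName, PName, PubID, Year, AuthID; row i has aⱼ where attribute j ∈ Booki, else bᵢⱼ.
Initial tableau (one row per fragment):
  row 1: a1 a2 b13 a4 a5 a6
  row 2: a1 a2 a3 a4 b25 a6
  row 3: a1 a2 a3 b34 a5 a6
Rows 1 and 2 agree on PubID; apply PubID→PName and equate their PName entries.
Rows 1 and 3 agree on ISBN, Year; apply ISBN, Year→PName, PubID and equate their PName, PubID entries.
Rows 1 and 2 agree on ISBN, PName; apply ISBN, PName→Year and equate their Year entries.
Row 1 is now all distinguished symbols — the join is lossless.

Yes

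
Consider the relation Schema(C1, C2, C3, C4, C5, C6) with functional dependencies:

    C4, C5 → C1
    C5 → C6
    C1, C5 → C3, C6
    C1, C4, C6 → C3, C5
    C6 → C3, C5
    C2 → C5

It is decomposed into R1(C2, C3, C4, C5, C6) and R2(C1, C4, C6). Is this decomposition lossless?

Common attributes: R1 ∩ R2 = {C4, C6}.
Closure of {C4, C6}: C6 → C3, C5 applies, adding C3, C5; C4, C5 → C1 applies, adding C1. So (C4, C6)⁺ = {C1, C3, C4, C5, C6}.
This closure contains every attribute of R2, so R1 ∩ R2 → R2. The join is lossless.

Yes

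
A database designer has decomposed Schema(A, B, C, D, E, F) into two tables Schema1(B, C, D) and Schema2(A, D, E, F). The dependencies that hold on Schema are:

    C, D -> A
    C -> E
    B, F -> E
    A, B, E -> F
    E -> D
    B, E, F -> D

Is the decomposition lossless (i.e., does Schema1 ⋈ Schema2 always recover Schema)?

Common attributes: Schema1 ∩ Schema2 = {D}.
No dependency enlarges {D}, so (D)⁺ = {D}.
The closure contains neither all of Schema1 = {B, C, D} nor all of Schema2 = {A, D, E, F}, so the common attributes are not a superkey of either fragment. The join is lossy.

No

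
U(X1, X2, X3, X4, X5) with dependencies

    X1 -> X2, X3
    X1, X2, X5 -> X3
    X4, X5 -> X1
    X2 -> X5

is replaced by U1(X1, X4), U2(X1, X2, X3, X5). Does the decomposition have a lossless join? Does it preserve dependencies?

lossless but not dependency-preserving

Lossless test: (X1)⁺ = {X1, X2, X3, X5}, which contains all of one fragment — lossless.
Dependency preservation: the restricted closure of {X4, X5} across the fragments never reaches {X1}, so X4, X5 → X1 cannot be enforced without a join — not preserved.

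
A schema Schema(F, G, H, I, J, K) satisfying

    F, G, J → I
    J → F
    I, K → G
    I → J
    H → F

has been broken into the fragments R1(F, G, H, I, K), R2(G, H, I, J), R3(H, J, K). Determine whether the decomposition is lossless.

Yes

Chase test. Columns are F, G, H, I, J, K; row i has aⱼ where attribute j ∈ Ri, else bᵢⱼ.
Initial tableau (one row per fragment):
  row 1: a1 a2 a3 a4 b15 a6
  row 2: b21 a2 a3 a4 a5 b26
  row 3: b31 b32 a3 b34 a5 a6
Rows 2 and 3 agree on J; apply J→F and equate their F entries.
Rows 1 and 2 agree on I; apply I→J and equate their J entries.
Rows 1 and 2 agree on H; apply H→F and equate their F entries.
Row 1 is now all distinguished symbols — the join is lossless.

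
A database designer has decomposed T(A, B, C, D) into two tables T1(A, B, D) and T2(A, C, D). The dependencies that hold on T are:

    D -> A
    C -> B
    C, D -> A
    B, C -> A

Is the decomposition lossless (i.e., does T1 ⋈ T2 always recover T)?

No

Common attributes: T1 ∩ T2 = {A, D}.
No dependency enlarges {A, D}, so (A, D)⁺ = {A, D}.
The closure contains neither all of T1 = {A, B, D} nor all of T2 = {A, C, D}, so the common attributes are not a superkey of either fragment. The join is lossy.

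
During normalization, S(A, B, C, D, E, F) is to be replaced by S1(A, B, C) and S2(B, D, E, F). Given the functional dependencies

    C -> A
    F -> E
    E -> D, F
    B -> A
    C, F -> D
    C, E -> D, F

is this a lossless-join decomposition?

Common attributes: S1 ∩ S2 = {B}.
Closure of {B}: B → A applies, adding A. So (B)⁺ = {A, B}.
The closure contains neither all of S1 = {A, B, C} nor all of S2 = {B, D, E, F}, so the common attributes are not a superkey of either fragment. The join is lossy.

No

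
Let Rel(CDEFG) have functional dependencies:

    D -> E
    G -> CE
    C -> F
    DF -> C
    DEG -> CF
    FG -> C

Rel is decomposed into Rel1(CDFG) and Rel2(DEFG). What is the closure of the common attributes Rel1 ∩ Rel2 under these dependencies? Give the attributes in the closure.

Rel1 ∩ Rel2 = {DFG}.
D → E applies, adding E
G → CE applies, adding C
Closure: {CDEFG}.

CDEFG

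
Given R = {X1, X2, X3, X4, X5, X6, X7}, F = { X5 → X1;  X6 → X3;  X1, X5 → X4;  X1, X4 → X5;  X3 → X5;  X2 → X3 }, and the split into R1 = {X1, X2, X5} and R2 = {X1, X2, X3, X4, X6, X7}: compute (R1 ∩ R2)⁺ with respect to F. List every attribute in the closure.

X1, X2, X3, X4, X5

R1 ∩ R2 = {X1, X2}.
X2 → X3 applies, adding X3
X3 → X5 applies, adding X5
X1, X5 → X4 applies, adding X4
Closure: {X1, X2, X3, X4, X5}.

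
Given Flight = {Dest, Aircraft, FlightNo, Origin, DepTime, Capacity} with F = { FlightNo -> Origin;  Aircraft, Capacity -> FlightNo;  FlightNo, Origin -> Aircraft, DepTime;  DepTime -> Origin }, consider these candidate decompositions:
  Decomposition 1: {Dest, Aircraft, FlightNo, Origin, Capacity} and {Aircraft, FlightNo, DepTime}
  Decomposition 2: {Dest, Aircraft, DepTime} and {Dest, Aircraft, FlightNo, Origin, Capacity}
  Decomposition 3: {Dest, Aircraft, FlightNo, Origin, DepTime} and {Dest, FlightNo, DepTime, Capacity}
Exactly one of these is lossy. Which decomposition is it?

Decomposition 1: common = {Aircraft, FlightNo}, closure = {Aircraft, FlightNo, Origin, DepTime} → lossless.
Decomposition 2: common = {Dest, Aircraft}, closure = {Dest, Aircraft} → lossy.
Decomposition 3: common = {Dest, FlightNo, DepTime}, closure = {Dest, Aircraft, FlightNo, Origin, DepTime} → lossless.

Decomposition 2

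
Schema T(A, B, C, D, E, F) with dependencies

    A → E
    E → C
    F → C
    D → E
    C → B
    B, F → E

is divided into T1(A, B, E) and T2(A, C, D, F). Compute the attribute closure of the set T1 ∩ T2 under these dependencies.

A, B, C, E

T1 ∩ T2 = {A}.
A → E applies, adding E
E → C applies, adding C
C → B applies, adding B
Closure: {A, B, C, E}.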